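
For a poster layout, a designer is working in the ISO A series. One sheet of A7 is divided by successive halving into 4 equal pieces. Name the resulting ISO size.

A9

4 = 2^2, so 2 halving steps.
A7 → A8 → … → A9 after 2 steps.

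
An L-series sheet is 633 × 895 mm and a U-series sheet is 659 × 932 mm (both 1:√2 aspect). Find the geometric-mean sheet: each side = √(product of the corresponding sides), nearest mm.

646 × 913 mm

Short side: √(633 · 659) = √417147 ≈ 645.9 → 646 mm
Long side: √(895 · 932) = √834140 ≈ 913.3 → 913 mm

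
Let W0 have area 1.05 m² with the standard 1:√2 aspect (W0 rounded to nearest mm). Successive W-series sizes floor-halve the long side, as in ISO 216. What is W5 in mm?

152 × 215 mm

Let W0's short side be w mm. w · w√2 = 1.05 m² = 1,050,000 mm², so w ≈ 861.7 mm and w√2 ≈ 1218.6 mm → W0 = 862 × 1219 mm.
W1: ⌊1219/2⌋ × 862 = 609 × 862 mm
W2: ⌊862/2⌋ × 609 = 431 × 609 mm
W3: ⌊609/2⌋ × 431 = 304 × 431 mm
W4: ⌊431/2⌋ × 304 = 215 × 304 mm
W5: ⌊304/2⌋ × 215 = 152 × 215 mm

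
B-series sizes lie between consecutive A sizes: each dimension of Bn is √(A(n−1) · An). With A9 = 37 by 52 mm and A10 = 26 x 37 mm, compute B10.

31 × 44 mm

Short side: √(37 · 26) = √962 ≈ 31.0 → 31 mm
Long side: √(52 · 37) = √1924 ≈ 43.9 → 44 mm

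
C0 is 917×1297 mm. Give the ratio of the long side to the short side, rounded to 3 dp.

1.414

1297 / 917 = 1.414
Matches √2 ≈ 1.414 — the ISO 216 defining ratio.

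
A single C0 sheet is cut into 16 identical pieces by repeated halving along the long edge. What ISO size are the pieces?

16 = 2^4, so 4 halving steps.
C0 → C1 → … → C4 after 4 steps.

C4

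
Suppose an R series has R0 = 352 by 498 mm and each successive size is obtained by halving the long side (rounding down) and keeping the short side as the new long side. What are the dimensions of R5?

62 × 88 mm

R1: ⌊498/2⌋ × 352 = 249 × 352 mm
R2: ⌊352/2⌋ × 249 = 176 × 249 mm
R3: ⌊249/2⌋ × 176 = 124 × 176 mm
R4: ⌊176/2⌋ × 124 = 88 × 124 mm
R5: ⌊124/2⌋ × 88 = 62 × 88 mm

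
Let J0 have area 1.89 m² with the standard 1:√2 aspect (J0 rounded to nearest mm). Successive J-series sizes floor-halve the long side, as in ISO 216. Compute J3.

Let J0's short side be w mm. w · w√2 = 1.89 m² = 1,890,000 mm², so w ≈ 1156.0 mm and w√2 ≈ 1634.9 mm → J0 = 1156 × 1635 mm.
J1: ⌊1635/2⌋ × 1156 = 817 × 1156 mm
J2: ⌊1156/2⌋ × 817 = 578 × 817 mm
J3: ⌊817/2⌋ × 578 = 408 × 578 mm

408 × 578 mm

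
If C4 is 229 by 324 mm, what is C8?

57 × 81 mm

C5: ⌊324/2⌋ × 229 = 162 × 229 mm
C6: ⌊229/2⌋ × 162 = 114 × 162 mm
C7: ⌊162/2⌋ × 114 = 81 × 114 mm
C8: ⌊114/2⌋ × 81 = 57 × 81 mm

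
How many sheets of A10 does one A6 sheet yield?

A6 = 105 × 148 mm; A10 = 26 × 37 mm.
Each halving step doubles the count; 4 steps from A6 to A10.
2^4 = 16.

16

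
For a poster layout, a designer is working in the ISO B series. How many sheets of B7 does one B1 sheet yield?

Each ISO step halves the sheet: 1 × B1 → 2 × B2 → 4 × B3 → 8 × B4 → …
From B1 to B7 is 6 halving steps: 2^6 = 64.

64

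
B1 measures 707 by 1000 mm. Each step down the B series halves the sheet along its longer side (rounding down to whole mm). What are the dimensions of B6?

B2: ⌊1000/2⌋ × 707 = 500 × 707 mm
B3: ⌊707/2⌋ × 500 = 353 × 500 mm
B4: ⌊500/2⌋ × 353 = 250 × 353 mm
B5: ⌊353/2⌋ × 250 = 176 × 250 mm
B6: ⌊250/2⌋ × 176 = 125 × 176 mm

125 × 176 mm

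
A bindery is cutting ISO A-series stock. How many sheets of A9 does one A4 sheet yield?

Each ISO step halves the sheet: 1 × A4 → 2 × A5 → 4 × A6 → 8 × A7 → …
From A4 to A9 is 5 halving steps: 2^5 = 32.

32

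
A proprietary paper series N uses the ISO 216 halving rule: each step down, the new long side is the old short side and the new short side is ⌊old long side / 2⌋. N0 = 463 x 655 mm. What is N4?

N1: ⌊655/2⌋ × 463 = 327 × 463 mm
N2: ⌊463/2⌋ × 327 = 231 × 327 mm
N3: ⌊327/2⌋ × 231 = 163 × 231 mm
N4: ⌊231/2⌋ × 163 = 115 × 163 mm

115 × 163 mm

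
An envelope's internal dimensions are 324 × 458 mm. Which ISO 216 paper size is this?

C3 (324 × 458 mm)

Aspect ratio 458/324 ≈ 1.414 — close to the ISO √2 ≈ 1.414.
In the C-series (envelope sizes, between A and B): C3 = 324 × 458 mm.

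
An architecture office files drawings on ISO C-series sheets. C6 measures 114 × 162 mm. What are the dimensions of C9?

40 × 57 mm

C7: ⌊162/2⌋ × 114 = 81 × 114 mm
C8: ⌊114/2⌋ × 81 = 57 × 81 mm
C9: ⌊81/2⌋ × 57 = 40 × 57 mm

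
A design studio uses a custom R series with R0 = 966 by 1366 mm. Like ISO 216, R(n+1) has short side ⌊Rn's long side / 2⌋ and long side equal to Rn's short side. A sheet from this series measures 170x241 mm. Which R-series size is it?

R0: 966 × 1366 mm
R1: 683 × 966 mm
R2: 483 × 683 mm
R3: 341 × 483 mm
R4: 241 × 341 mm
R5: 170 × 241 mm
R6: 120 × 170 mm
→ matches R5.

R5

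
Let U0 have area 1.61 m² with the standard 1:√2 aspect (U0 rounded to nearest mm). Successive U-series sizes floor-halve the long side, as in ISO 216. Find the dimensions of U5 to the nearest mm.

188 × 266 mm

Let U0's short side be w mm. w · w√2 = 1.61 m² = 1,610,000 mm², so w ≈ 1067.0 mm and w√2 ≈ 1508.9 mm → U0 = 1067 × 1509 mm.
U1: ⌊1509/2⌋ × 1067 = 754 × 1067 mm
U2: ⌊1067/2⌋ × 754 = 533 × 754 mm
U3: ⌊754/2⌋ × 533 = 377 × 533 mm
U4: ⌊533/2⌋ × 377 = 266 × 377 mm
U5: ⌊377/2⌋ × 266 = 188 × 266 mm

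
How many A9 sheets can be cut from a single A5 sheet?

16

Each ISO step halves the sheet: 1 × A5 → 2 × A6 → 4 × A7 → 8 × A8 → …
From A5 to A9 is 4 halving steps: 2^4 = 16.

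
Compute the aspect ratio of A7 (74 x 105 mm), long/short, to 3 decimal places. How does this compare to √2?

105 / 74 = 1.419
ISO 216 targets √2 ≈ 1.414; the +0.005 deviation is from mm rounding.

1.419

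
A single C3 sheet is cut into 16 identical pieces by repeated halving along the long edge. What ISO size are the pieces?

16 = 2^4, so 4 halving steps.
C3 → C4 → … → C7 after 4 steps.

C7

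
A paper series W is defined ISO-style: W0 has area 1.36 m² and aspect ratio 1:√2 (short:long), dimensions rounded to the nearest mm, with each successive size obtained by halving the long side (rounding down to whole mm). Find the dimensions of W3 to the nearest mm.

346 × 490 mm

Let W0's short side be w mm. w · w√2 = 1.36 m² = 1,360,000 mm², so w ≈ 980.6 mm and w√2 ≈ 1386.8 mm → W0 = 981 × 1387 mm.
W1: ⌊1387/2⌋ × 981 = 693 × 981 mm
W2: ⌊981/2⌋ × 693 = 490 × 693 mm
W3: ⌊693/2⌋ × 490 = 346 × 490 mm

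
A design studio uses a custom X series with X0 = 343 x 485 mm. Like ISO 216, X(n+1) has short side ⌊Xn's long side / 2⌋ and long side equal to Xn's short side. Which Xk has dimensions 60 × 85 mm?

X0: 343 × 485 mm
X1: 242 × 343 mm
X2: 171 × 242 mm
X3: 121 × 171 mm
X4: 85 × 121 mm
X5: 60 × 85 mm
X6: 42 × 60 mm
→ matches X5.

X5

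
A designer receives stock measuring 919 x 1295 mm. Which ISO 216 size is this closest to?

Aspect ratio 1295/919 ≈ 1.409 — close to the ISO √2 ≈ 1.414.
In the C-series (envelope sizes, between A and B): C0 = 917 × 1297 mm.
Off by 4 mm total — nearest standard size.

C0 (917 × 1297 mm)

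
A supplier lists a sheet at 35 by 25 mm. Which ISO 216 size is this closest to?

A10 (26 × 37 mm)

Aspect ratio 35/25 ≈ 1.400 — close to the ISO √2 ≈ 1.414.
In the A-series (A0 area = 1 m²): A10 = 26 × 37 mm.
Off by 3 mm total — nearest standard size.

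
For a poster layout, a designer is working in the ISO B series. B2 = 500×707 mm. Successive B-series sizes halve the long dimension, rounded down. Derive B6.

B3: ⌊707/2⌋ × 500 = 353 × 500 mm
B4: ⌊500/2⌋ × 353 = 250 × 353 mm
B5: ⌊353/2⌋ × 250 = 176 × 250 mm
B6: ⌊250/2⌋ × 176 = 125 × 176 mm

125 × 176 mm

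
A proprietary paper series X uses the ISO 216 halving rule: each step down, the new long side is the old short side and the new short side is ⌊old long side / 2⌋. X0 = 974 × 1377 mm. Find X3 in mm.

X1: ⌊1377/2⌋ × 974 = 688 × 974 mm
X2: ⌊974/2⌋ × 688 = 487 × 688 mm
X3: ⌊688/2⌋ × 487 = 344 × 487 mm

344 × 487 mm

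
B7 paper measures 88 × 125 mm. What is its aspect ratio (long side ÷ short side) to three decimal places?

1.420

125 / 88 = 1.420
ISO 216 targets √2 ≈ 1.414; the +0.006 deviation is from mm rounding.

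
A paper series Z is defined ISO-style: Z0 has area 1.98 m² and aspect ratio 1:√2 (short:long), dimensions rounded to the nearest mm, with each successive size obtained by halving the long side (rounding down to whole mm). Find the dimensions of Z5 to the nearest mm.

209 × 295 mm

Let Z0's short side be w mm. w · w√2 = 1.98 m² = 1,980,000 mm², so w ≈ 1183.2 mm and w√2 ≈ 1673.4 mm → Z0 = 1183 × 1673 mm.
Z1: ⌊1673/2⌋ × 1183 = 836 × 1183 mm
Z2: ⌊1183/2⌋ × 836 = 591 × 836 mm
Z3: ⌊836/2⌋ × 591 = 418 × 591 mm
Z4: ⌊591/2⌋ × 418 = 295 × 418 mm
Z5: ⌊418/2⌋ × 295 = 209 × 295 mm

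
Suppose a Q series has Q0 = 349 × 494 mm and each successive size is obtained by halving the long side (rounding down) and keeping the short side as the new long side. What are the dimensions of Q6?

Q1 = 247 × 349 mm (from Q0 by 1 halving).
Q2: ⌊349/2⌋ × 247 = 174 × 247 mm
Q3: ⌊247/2⌋ × 174 = 123 × 174 mm
Q4: ⌊174/2⌋ × 123 = 87 × 123 mm
Q5: ⌊123/2⌋ × 87 = 61 × 87 mm
Q6: ⌊87/2⌋ × 61 = 43 × 61 mm

43 × 61 mm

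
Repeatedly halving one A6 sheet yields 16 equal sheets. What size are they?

16 = 2^4, so 4 halving steps.
A6 → A7 → … → A10 after 4 steps.

A10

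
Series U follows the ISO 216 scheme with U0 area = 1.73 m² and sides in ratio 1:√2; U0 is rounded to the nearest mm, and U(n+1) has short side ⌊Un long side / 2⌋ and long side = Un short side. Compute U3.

391 × 553 mm

Let U0's short side be w mm. w · w√2 = 1.73 m² = 1,730,000 mm², so w ≈ 1106.0 mm and w√2 ≈ 1564.2 mm → U0 = 1106 × 1564 mm.
U1: ⌊1564/2⌋ × 1106 = 782 × 1106 mm
U2: ⌊1106/2⌋ × 782 = 553 × 782 mm
U3: ⌊782/2⌋ × 553 = 391 × 553 mm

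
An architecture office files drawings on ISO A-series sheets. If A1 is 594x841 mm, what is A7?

A2: ⌊841/2⌋ × 594 = 420 × 594 mm
A3: ⌊594/2⌋ × 420 = 297 × 420 mm
A4: ⌊420/2⌋ × 297 = 210 × 297 mm
A5: ⌊297/2⌋ × 210 = 148 × 210 mm
A6: ⌊210/2⌋ × 148 = 105 × 148 mm
A7: ⌊148/2⌋ × 105 = 74 × 105 mm

74 × 105 mm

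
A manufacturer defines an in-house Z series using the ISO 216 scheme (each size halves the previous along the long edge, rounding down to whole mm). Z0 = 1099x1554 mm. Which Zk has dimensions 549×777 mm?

Z0: 1099 × 1554 mm
Z1: 777 × 1099 mm
Z2: 549 × 777 mm
Z3: 388 × 549 mm
→ matches Z2.

Z2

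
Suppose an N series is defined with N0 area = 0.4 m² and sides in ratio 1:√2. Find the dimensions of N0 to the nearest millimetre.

Let the short side be w mm. Then w · w√2 = 0.4 m² = 400,000 mm².
w² = 400,000/√2, so w ≈ 531.8 mm; long side = w√2 ≈ 752.1 mm.

532 × 752 mm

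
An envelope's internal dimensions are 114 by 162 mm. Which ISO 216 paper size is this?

C6 (114 × 162 mm)

Aspect ratio 162/114 ≈ 1.421 — close to the ISO √2 ≈ 1.414.
In the C-series (envelope sizes, between A and B): C6 = 114 × 162 mm.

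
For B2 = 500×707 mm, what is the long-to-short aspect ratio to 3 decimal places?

1.414

707 / 500 = 1.414
Matches √2 ≈ 1.414 — the ISO 216 defining ratio.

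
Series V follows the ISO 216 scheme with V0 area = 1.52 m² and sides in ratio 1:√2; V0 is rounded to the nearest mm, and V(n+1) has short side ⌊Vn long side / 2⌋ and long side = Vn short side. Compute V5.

183 × 259 mm

Let V0's short side be w mm. w · w√2 = 1.52 m² = 1,520,000 mm², so w ≈ 1036.7 mm and w√2 ≈ 1466.2 mm → V0 = 1037 × 1466 mm.
V1: ⌊1466/2⌋ × 1037 = 733 × 1037 mm
V2: ⌊1037/2⌋ × 733 = 518 × 733 mm
V3: ⌊733/2⌋ × 518 = 366 × 518 mm
V4: ⌊518/2⌋ × 366 = 259 × 366 mm
V5: ⌊366/2⌋ × 259 = 183 × 259 mm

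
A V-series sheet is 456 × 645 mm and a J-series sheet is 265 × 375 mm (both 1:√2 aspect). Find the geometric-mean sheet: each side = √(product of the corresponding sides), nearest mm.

348 × 492 mm

Short side: √(456 · 265) = √120840 ≈ 347.6 → 348 mm
Long side: √(645 · 375) = √241875 ≈ 491.8 → 492 mm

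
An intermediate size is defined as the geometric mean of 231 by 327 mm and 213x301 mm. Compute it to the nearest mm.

Short side: √(231 · 213) = √49203 ≈ 221.8 → 222 mm
Long side: √(327 · 301) = √98427 ≈ 313.7 → 314 mm

222 × 314 mm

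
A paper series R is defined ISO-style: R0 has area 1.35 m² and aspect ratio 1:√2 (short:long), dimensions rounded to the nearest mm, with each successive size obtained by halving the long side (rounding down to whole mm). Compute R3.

345 × 488 mm

Let R0's short side be w mm. w · w√2 = 1.35 m² = 1,350,000 mm², so w ≈ 977.0 mm and w√2 ≈ 1381.7 mm → R0 = 977 × 1382 mm.
R1: ⌊1382/2⌋ × 977 = 691 × 977 mm
R2: ⌊977/2⌋ × 691 = 488 × 691 mm
R3: ⌊691/2⌋ × 488 = 345 × 488 mm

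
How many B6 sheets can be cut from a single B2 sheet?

Each ISO step halves the sheet: 1 × B2 → 2 × B3 → 4 × B4 → 8 × B5 → …
From B2 to B6 is 4 halving steps: 2^4 = 16.

16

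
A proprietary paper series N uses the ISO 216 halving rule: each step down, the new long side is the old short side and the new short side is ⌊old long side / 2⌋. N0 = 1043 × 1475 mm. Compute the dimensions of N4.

N1: ⌊1475/2⌋ × 1043 = 737 × 1043 mm
N2: ⌊1043/2⌋ × 737 = 521 × 737 mm
N3: ⌊737/2⌋ × 521 = 368 × 521 mm
N4: ⌊521/2⌋ × 368 = 260 × 368 mm

260 × 368 mm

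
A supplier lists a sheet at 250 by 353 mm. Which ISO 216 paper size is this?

Aspect ratio 353/250 ≈ 1.412 — close to the ISO √2 ≈ 1.414.
In the B-series (B0 = 1000 × 1414 mm): B4 = 250 × 353 mm.

B4 (250 × 353 mm)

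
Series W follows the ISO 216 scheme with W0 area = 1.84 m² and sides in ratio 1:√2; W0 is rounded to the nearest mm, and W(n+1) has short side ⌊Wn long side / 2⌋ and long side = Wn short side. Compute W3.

403 × 570 mm

Let W0's short side be w mm. w · w√2 = 1.84 m² = 1,840,000 mm², so w ≈ 1140.6 mm and w√2 ≈ 1613.1 mm → W0 = 1141 × 1613 mm.
W1: ⌊1613/2⌋ × 1141 = 806 × 1141 mm
W2: ⌊1141/2⌋ × 806 = 570 × 806 mm
W3: ⌊806/2⌋ × 570 = 403 × 570 mm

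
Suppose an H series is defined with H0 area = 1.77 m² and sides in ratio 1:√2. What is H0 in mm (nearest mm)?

Let the short side be w mm. Then w · w√2 = 1.77 m² = 1,770,000 mm².
w² = 1,770,000/√2, so w ≈ 1118.7 mm; long side = w√2 ≈ 1582.1 mm.

1119 × 1582 mm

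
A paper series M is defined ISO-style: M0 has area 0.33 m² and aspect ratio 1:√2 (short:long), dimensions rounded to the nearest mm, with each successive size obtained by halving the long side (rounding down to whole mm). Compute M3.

Let M0's short side be w mm. w · w√2 = 0.33 m² = 330,000 mm², so w ≈ 483.1 mm and w√2 ≈ 683.1 mm → M0 = 483 × 683 mm.
M1: ⌊683/2⌋ × 483 = 341 × 483 mm
M2: ⌊483/2⌋ × 341 = 241 × 341 mm
M3: ⌊341/2⌋ × 241 = 170 × 241 mm

170 × 241 mm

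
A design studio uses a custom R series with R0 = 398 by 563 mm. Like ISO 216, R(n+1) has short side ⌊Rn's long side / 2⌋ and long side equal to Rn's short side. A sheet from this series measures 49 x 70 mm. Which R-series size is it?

R0: 398 × 563 mm
R1: 281 × 398 mm
R2: 199 × 281 mm
R3: 140 × 199 mm
R4: 99 × 140 mm
R5: 70 × 99 mm
R6: 49 × 70 mm
R7: 35 × 49 mm
→ matches R6.

R6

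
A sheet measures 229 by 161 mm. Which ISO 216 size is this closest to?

Aspect ratio 229/161 ≈ 1.422 — close to the ISO √2 ≈ 1.414.
In the C-series (envelope sizes, between A and B): C5 = 162 × 229 mm.
Off by 1 mm total — nearest standard size.

C5 (162 × 229 mm)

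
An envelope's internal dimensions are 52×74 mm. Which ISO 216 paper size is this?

Aspect ratio 74/52 ≈ 1.423 — close to the ISO √2 ≈ 1.414.
In the A-series (A0 area = 1 m²): A8 = 52 × 74 mm.

A8 (52 × 74 mm)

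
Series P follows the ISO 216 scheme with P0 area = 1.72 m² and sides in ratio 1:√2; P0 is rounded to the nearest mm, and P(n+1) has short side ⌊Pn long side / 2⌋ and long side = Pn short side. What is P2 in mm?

Let P0's short side be w mm. w · w√2 = 1.72 m² = 1,720,000 mm², so w ≈ 1102.8 mm and w√2 ≈ 1559.6 mm → P0 = 1103 × 1560 mm.
P1: ⌊1560/2⌋ × 1103 = 780 × 1103 mm
P2: ⌊1103/2⌋ × 780 = 551 × 780 mm

551 × 780 mm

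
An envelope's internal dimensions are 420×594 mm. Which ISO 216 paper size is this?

A2 (420 × 594 mm)

Aspect ratio 594/420 ≈ 1.414 — close to the ISO √2 ≈ 1.414.
In the A-series (A0 area = 1 m²): A2 = 420 × 594 mm.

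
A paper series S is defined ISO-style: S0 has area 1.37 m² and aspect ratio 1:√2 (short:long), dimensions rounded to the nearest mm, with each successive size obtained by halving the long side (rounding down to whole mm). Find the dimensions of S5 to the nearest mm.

174 × 246 mm

Let S0's short side be w mm. w · w√2 = 1.37 m² = 1,370,000 mm², so w ≈ 984.2 mm and w√2 ≈ 1391.9 mm → S0 = 984 × 1392 mm.
S1: ⌊1392/2⌋ × 984 = 696 × 984 mm
S2: ⌊984/2⌋ × 696 = 492 × 696 mm
S3: ⌊696/2⌋ × 492 = 348 × 492 mm
S4: ⌊492/2⌋ × 348 = 246 × 348 mm
S5: ⌊348/2⌋ × 246 = 174 × 246 mm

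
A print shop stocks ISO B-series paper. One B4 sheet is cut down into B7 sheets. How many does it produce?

8

Each ISO step halves the sheet: 1 × B4 → 2 × B5 → 4 × B6 → 8 × B7
From B4 to B7 is 3 halving steps: 2^3 = 8.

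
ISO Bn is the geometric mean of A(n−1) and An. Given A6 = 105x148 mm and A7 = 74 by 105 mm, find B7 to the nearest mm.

88 × 125 mm

Short side: √(105 · 74) = √7770 ≈ 88.1 → 88 mm
Long side: √(148 · 105) = √15540 ≈ 124.7 → 125 mm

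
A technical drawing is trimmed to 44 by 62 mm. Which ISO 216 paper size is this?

Aspect ratio 62/44 ≈ 1.409 — close to the ISO √2 ≈ 1.414.
In the B-series (B0 = 1000 × 1414 mm): B9 = 44 × 62 mm.

B9 (44 × 62 mm)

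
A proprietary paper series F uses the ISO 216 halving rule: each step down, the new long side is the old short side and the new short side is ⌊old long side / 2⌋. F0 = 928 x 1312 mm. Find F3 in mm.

328 × 464 mm

F1 = 656 × 928 mm (from F0 by 1 halving).
F2: ⌊928/2⌋ × 656 = 464 × 656 mm
F3: ⌊656/2⌋ × 464 = 328 × 464 mm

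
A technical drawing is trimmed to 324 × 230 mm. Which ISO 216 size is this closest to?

Aspect ratio 324/230 ≈ 1.409 — close to the ISO √2 ≈ 1.414.
In the C-series (envelope sizes, between A and B): C4 = 229 × 324 mm.
Off by 1 mm total — nearest standard size.

C4 (229 × 324 mm)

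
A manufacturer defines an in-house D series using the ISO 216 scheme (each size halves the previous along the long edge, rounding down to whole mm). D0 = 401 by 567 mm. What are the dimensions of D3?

141 × 200 mm

D1 = 283 × 401 mm (from D0 by 1 halving).
D2: ⌊401/2⌋ × 283 = 200 × 283 mm
D3: ⌊283/2⌋ × 200 = 141 × 200 mm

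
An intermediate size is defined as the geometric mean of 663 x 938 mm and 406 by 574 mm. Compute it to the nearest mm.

519 × 734 mm

Short side: √(663 · 406) = √269178 ≈ 518.8 → 519 mm
Long side: √(938 · 574) = √538412 ≈ 733.8 → 734 mm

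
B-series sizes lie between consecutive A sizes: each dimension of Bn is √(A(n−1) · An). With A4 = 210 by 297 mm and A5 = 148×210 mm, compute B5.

Short side: √(210 · 148) = √31080 ≈ 176.3 → 176 mm
Long side: √(297 · 210) = √62370 ≈ 249.7 → 250 mm

176 × 250 mm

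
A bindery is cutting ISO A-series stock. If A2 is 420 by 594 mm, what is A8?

52 × 74 mm

A3: ⌊594/2⌋ × 420 = 297 × 420 mm
A4: ⌊420/2⌋ × 297 = 210 × 297 mm
A5: ⌊297/2⌋ × 210 = 148 × 210 mm
A6: ⌊210/2⌋ × 148 = 105 × 148 mm
A7: ⌊148/2⌋ × 105 = 74 × 105 mm
A8: ⌊105/2⌋ × 74 = 52 × 74 mm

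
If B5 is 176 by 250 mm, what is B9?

44 × 62 mm

B6: ⌊250/2⌋ × 176 = 125 × 176 mm
B7: ⌊176/2⌋ × 125 = 88 × 125 mm
B8: ⌊125/2⌋ × 88 = 62 × 88 mm
B9: ⌊88/2⌋ × 62 = 44 × 62 mm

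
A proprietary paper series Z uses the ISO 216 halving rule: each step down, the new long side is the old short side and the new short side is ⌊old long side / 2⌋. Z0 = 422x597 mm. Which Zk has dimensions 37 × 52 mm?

Z0: 422 × 597 mm
Z1: 298 × 422 mm
Z2: 211 × 298 mm
Z3: 149 × 211 mm
Z4: 105 × 149 mm
Z5: 74 × 105 mm
Z6: 52 × 74 mm
Z7: 37 × 52 mm
Z8: 26 × 37 mm
→ matches Z7.

Z7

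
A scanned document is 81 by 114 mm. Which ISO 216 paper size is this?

C7 (81 × 114 mm)

Aspect ratio 114/81 ≈ 1.407 — close to the ISO √2 ≈ 1.414.
In the C-series (envelope sizes, between A and B): C7 = 81 × 114 mm.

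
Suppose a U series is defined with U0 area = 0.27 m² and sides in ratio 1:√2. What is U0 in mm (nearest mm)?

437 × 618 mm

Let the short side be w mm. Then w · w√2 = 0.27 m² = 270,000 mm².
w² = 270,000/√2, so w ≈ 436.9 mm; long side = w√2 ≈ 617.9 mm.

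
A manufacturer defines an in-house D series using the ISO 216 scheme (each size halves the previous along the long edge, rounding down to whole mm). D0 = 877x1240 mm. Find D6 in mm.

109 × 155 mm

D1: ⌊1240/2⌋ × 877 = 620 × 877 mm
D2: ⌊877/2⌋ × 620 = 438 × 620 mm
D3: ⌊620/2⌋ × 438 = 310 × 438 mm
D4: ⌊438/2⌋ × 310 = 219 × 310 mm
D5: ⌊310/2⌋ × 219 = 155 × 219 mm
D6: ⌊219/2⌋ × 155 = 109 × 155 mm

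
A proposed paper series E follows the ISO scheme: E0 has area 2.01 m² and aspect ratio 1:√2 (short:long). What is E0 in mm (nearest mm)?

1192 × 1686 mm

Let the short side be w mm. Then w · w√2 = 2.01 m² = 2,010,000 mm².
w² = 2,010,000/√2, so w ≈ 1192.2 mm; long side = w√2 ≈ 1686.0 mm.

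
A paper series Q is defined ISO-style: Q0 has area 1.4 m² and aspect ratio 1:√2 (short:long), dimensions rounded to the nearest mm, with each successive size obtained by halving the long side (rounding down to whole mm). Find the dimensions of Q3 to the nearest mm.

351 × 497 mm

Let Q0's short side be w mm. w · w√2 = 1.4 m² = 1,400,000 mm², so w ≈ 995.0 mm and w√2 ≈ 1407.1 mm → Q0 = 995 × 1407 mm.
Q1: ⌊1407/2⌋ × 995 = 703 × 995 mm
Q2: ⌊995/2⌋ × 703 = 497 × 703 mm
Q3: ⌊703/2⌋ × 497 = 351 × 497 mm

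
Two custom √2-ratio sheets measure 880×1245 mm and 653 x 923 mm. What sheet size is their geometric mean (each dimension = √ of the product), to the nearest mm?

758 × 1072 mm

Short side: √(880 · 653) = √574640 ≈ 758.1 → 758 mm
Long side: √(1245 · 923) = √1149135 ≈ 1072.0 → 1072 mm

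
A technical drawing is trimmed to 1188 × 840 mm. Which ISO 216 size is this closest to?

Aspect ratio 1188/840 ≈ 1.414 — close to the ISO √2 ≈ 1.414.
In the A-series (A0 area = 1 m²): A0 = 841 × 1189 mm.
Off by 2 mm total — nearest standard size.

A0 (841 × 1189 mm)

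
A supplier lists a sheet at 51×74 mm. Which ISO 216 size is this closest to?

A8 (52 × 74 mm)

Aspect ratio 74/51 ≈ 1.451 (ISO target is √2 ≈ 1.414).
In the A-series (A0 area = 1 m²): A8 = 52 × 74 mm.
Off by 1 mm total — nearest standard size.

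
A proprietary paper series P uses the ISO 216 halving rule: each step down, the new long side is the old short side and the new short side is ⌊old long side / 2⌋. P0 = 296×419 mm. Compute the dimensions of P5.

52 × 74 mm

P1: ⌊419/2⌋ × 296 = 209 × 296 mm
P2: ⌊296/2⌋ × 209 = 148 × 209 mm
P3: ⌊209/2⌋ × 148 = 104 × 148 mm
P4: ⌊148/2⌋ × 104 = 74 × 104 mm
P5: ⌊104/2⌋ × 74 = 52 × 74 mm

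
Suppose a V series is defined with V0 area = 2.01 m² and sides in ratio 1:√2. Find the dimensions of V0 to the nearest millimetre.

1192 × 1686 mm

Let the short side be w mm. Then w · w√2 = 2.01 m² = 2,010,000 mm².
w² = 2,010,000/√2, so w ≈ 1192.2 mm; long side = w√2 ≈ 1686.0 mm.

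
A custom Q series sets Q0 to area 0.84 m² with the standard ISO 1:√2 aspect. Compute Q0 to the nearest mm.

771 × 1090 mm

Let the short side be w mm. Then w · w√2 = 0.84 m² = 840,000 mm².
w² = 840,000/√2, so w ≈ 770.7 mm; long side = w√2 ≈ 1089.9 mm.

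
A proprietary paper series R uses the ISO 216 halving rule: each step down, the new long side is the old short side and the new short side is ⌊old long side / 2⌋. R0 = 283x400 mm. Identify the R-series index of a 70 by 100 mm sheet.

R4

R0: 283 × 400 mm
R1: 200 × 283 mm
R2: 141 × 200 mm
R3: 100 × 141 mm
R4: 70 × 100 mm
R5: 50 × 70 mm
→ matches R4.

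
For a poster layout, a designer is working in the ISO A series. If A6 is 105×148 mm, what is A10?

A7: ⌊148/2⌋ × 105 = 74 × 105 mm
A8: ⌊105/2⌋ × 74 = 52 × 74 mm
A9: ⌊74/2⌋ × 52 = 37 × 52 mm
A10: ⌊52/2⌋ × 37 = 26 × 37 mm

26 × 37 mm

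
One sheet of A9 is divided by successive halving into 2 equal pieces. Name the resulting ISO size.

A10

2 = 2^1, so 1 halving step.
A9 → A10 → … → A10 after 1 step.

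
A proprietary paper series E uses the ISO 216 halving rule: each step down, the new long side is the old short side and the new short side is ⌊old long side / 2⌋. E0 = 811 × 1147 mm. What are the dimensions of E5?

143 × 202 mm

E1: ⌊1147/2⌋ × 811 = 573 × 811 mm
E2: ⌊811/2⌋ × 573 = 405 × 573 mm
E3: ⌊573/2⌋ × 405 = 286 × 405 mm
E4: ⌊405/2⌋ × 286 = 202 × 286 mm
E5: ⌊286/2⌋ × 202 = 143 × 202 mm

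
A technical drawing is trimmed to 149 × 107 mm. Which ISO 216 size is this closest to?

A6 (105 × 148 mm)

Aspect ratio 149/107 ≈ 1.393 (ISO target is √2 ≈ 1.414).
In the A-series (A0 area = 1 m²): A6 = 105 × 148 mm.
Off by 3 mm total — nearest standard size.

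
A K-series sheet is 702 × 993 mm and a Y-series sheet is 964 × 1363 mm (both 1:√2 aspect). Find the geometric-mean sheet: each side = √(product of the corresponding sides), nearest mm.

Short side: √(702 · 964) = √676728 ≈ 822.6 → 823 mm
Long side: √(993 · 1363) = √1353459 ≈ 1163.4 → 1163 mm

823 × 1163 mm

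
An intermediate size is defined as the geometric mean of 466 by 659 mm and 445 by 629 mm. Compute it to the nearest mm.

Short side: √(466 · 445) = √207370 ≈ 455.4 → 455 mm
Long side: √(659 · 629) = √414511 ≈ 643.8 → 644 mm

455 × 644 mm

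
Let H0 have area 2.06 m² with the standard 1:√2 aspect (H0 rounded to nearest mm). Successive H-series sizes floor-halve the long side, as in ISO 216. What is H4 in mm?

301 × 426 mm

Let H0's short side be w mm. w · w√2 = 2.06 m² = 2,060,000 mm², so w ≈ 1206.9 mm and w√2 ≈ 1706.8 mm → H0 = 1207 × 1707 mm.
H1: ⌊1707/2⌋ × 1207 = 853 × 1207 mm
H2: ⌊1207/2⌋ × 853 = 603 × 853 mm
H3: ⌊853/2⌋ × 603 = 426 × 603 mm
H4: ⌊603/2⌋ × 426 = 301 × 426 mm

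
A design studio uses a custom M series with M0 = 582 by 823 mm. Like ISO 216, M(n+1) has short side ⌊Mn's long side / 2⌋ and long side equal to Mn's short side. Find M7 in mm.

M1 = 411 × 582 mm (from M0 by 1 halving).
M2: ⌊582/2⌋ × 411 = 291 × 411 mm
M3: ⌊411/2⌋ × 291 = 205 × 291 mm
M4: ⌊291/2⌋ × 205 = 145 × 205 mm
M5: ⌊205/2⌋ × 145 = 102 × 145 mm
M6: ⌊145/2⌋ × 102 = 72 × 102 mm
M7: ⌊102/2⌋ × 72 = 51 × 72 mm

51 × 72 mm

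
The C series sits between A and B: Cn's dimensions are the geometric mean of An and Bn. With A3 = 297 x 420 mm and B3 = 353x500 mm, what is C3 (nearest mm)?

Short side: √(297 · 353) = √104841 ≈ 323.8 → 324 mm
Long side: √(420 · 500) = √210000 ≈ 458.3 → 458 mm

324 × 458 mm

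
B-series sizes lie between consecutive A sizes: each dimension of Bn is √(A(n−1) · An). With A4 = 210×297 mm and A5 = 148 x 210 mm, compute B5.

Short side: √(210 · 148) = √31080 ≈ 176.3 → 176 mm
Long side: √(297 · 210) = √62370 ≈ 249.7 → 250 mm

176 × 250 mm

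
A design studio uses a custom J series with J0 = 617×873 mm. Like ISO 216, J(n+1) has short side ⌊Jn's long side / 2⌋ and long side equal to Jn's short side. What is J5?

109 × 154 mm

J1 = 436 × 617 mm (from J0 by 1 halving).
J2: ⌊617/2⌋ × 436 = 308 × 436 mm
J3: ⌊436/2⌋ × 308 = 218 × 308 mm
J4: ⌊308/2⌋ × 218 = 154 × 218 mm
J5: ⌊218/2⌋ × 154 = 109 × 154 mm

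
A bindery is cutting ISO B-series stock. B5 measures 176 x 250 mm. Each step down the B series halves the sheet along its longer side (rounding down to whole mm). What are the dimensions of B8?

62 × 88 mm

B6: ⌊250/2⌋ × 176 = 125 × 176 mm
B7: ⌊176/2⌋ × 125 = 88 × 125 mm
B8: ⌊125/2⌋ × 88 = 62 × 88 mm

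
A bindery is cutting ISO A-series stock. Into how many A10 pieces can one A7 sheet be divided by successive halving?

A7 = 74 × 105 mm; A10 = 26 × 37 mm.
Each halving step doubles the count; 3 steps from A7 to A10.
2^3 = 8.

8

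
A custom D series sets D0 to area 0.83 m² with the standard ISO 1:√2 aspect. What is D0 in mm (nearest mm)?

766 × 1083 mm

Let the short side be w mm. Then w · w√2 = 0.83 m² = 830,000 mm².
w² = 830,000/√2, so w ≈ 766.1 mm; long side = w√2 ≈ 1083.4 mm.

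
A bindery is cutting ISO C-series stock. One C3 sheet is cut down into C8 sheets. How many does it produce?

32

Each ISO step halves the sheet: 1 × C3 → 2 × C4 → 4 × C5 → 8 × C6 → …
From C3 to C8 is 5 halving steps: 2^5 = 32.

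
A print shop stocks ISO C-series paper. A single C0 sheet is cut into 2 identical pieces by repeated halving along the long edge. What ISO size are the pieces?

2 = 2^1, so 1 halving step.
C0 → C1 → … → C1 after 1 step.

C1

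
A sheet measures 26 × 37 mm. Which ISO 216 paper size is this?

A10 (26 × 37 mm)

Aspect ratio 37/26 ≈ 1.423 — close to the ISO √2 ≈ 1.414.
In the A-series (A0 area = 1 m²): A10 = 26 × 37 mm.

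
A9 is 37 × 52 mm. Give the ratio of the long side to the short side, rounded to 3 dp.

52 / 37 = 1.405
ISO 216 targets √2 ≈ 1.414; the -0.009 deviation is from mm rounding.

1.405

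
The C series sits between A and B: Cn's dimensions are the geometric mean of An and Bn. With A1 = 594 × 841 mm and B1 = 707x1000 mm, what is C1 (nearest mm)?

Short side: √(594 · 707) = √419958 ≈ 648.0 → 648 mm
Long side: √(841 · 1000) = √841000 ≈ 917.1 → 917 mm

648 × 917 mm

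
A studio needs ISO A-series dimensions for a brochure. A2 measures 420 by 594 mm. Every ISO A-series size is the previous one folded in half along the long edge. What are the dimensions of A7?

74 × 105 mm

A3: ⌊594/2⌋ × 420 = 297 × 420 mm
A4: ⌊420/2⌋ × 297 = 210 × 297 mm
A5: ⌊297/2⌋ × 210 = 148 × 210 mm
A6: ⌊210/2⌋ × 148 = 105 × 148 mm
A7: ⌊148/2⌋ × 105 = 74 × 105 mm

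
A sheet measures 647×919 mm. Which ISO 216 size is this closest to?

Aspect ratio 919/647 ≈ 1.420 — close to the ISO √2 ≈ 1.414.
In the C-series (envelope sizes, between A and B): C1 = 648 × 917 mm.
Off by 3 mm total — nearest standard size.

C1 (648 × 917 mm)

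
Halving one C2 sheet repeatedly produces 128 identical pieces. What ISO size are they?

C9

128 = 2^7, so 7 halving steps.
C2 → C3 → … → C9 after 7 steps.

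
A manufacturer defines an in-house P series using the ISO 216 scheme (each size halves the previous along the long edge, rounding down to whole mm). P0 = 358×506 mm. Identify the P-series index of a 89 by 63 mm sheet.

P0: 358 × 506 mm
P1: 253 × 358 mm
P2: 179 × 253 mm
P3: 126 × 179 mm
P4: 89 × 126 mm
P5: 63 × 89 mm
P6: 44 × 63 mm
→ matches P5.

P5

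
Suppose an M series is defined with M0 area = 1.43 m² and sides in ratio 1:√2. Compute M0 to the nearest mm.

Let the short side be w mm. Then w · w√2 = 1.43 m² = 1,430,000 mm².
w² = 1,430,000/√2, so w ≈ 1005.6 mm; long side = w√2 ≈ 1422.1 mm.

1006 × 1422 mm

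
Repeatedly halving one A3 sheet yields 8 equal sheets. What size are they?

8 = 2^3, so 3 halving steps.
A3 → A4 → … → A6 after 3 steps.

A6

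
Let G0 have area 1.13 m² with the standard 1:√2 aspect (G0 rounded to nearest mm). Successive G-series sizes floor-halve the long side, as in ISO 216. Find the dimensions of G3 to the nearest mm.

Let G0's short side be w mm. w · w√2 = 1.13 m² = 1,130,000 mm², so w ≈ 893.9 mm and w√2 ≈ 1264.1 mm → G0 = 894 × 1264 mm.
G1: ⌊1264/2⌋ × 894 = 632 × 894 mm
G2: ⌊894/2⌋ × 632 = 447 × 632 mm
G3: ⌊632/2⌋ × 447 = 316 × 447 mm

316 × 447 mm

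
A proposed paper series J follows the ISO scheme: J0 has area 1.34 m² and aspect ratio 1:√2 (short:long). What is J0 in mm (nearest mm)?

Let the short side be w mm. Then w · w√2 = 1.34 m² = 1,340,000 mm².
w² = 1,340,000/√2, so w ≈ 973.4 mm; long side = w√2 ≈ 1376.6 mm.

973 × 1377 mm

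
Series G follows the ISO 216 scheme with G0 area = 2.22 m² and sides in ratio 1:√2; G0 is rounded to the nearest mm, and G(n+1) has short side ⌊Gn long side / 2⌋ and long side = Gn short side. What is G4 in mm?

Let G0's short side be w mm. w · w√2 = 2.22 m² = 2,220,000 mm², so w ≈ 1252.9 mm and w√2 ≈ 1771.9 mm → G0 = 1253 × 1772 mm.
G1: ⌊1772/2⌋ × 1253 = 886 × 1253 mm
G2: ⌊1253/2⌋ × 886 = 626 × 886 mm
G3: ⌊886/2⌋ × 626 = 443 × 626 mm
G4: ⌊626/2⌋ × 443 = 313 × 443 mm

313 × 443 mm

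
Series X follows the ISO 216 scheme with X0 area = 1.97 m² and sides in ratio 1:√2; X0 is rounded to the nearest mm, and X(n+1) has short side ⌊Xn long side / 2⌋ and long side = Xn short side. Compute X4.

Let X0's short side be w mm. w · w√2 = 1.97 m² = 1,970,000 mm², so w ≈ 1180.3 mm and w√2 ≈ 1669.1 mm → X0 = 1180 × 1669 mm.
X1: ⌊1669/2⌋ × 1180 = 834 × 1180 mm
X2: ⌊1180/2⌋ × 834 = 590 × 834 mm
X3: ⌊834/2⌋ × 590 = 417 × 590 mm
X4: ⌊590/2⌋ × 417 = 295 × 417 mm

295 × 417 mm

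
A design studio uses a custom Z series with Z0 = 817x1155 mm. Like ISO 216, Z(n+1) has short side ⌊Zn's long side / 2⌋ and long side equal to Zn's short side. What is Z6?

102 × 144 mm

Z1 = 577 × 817 mm (from Z0 by 1 halving).
Z2: ⌊817/2⌋ × 577 = 408 × 577 mm
Z3: ⌊577/2⌋ × 408 = 288 × 408 mm
Z4: ⌊408/2⌋ × 288 = 204 × 288 mm
Z5: ⌊288/2⌋ × 204 = 144 × 204 mm
Z6: ⌊204/2⌋ × 144 = 102 × 144 mm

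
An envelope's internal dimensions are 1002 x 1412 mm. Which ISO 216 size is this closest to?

Aspect ratio 1412/1002 ≈ 1.409 — close to the ISO √2 ≈ 1.414.
In the B-series (B0 = 1000 × 1414 mm): B0 = 1000 × 1414 mm.
Off by 4 mm total — nearest standard size.

B0 (1000 × 1414 mm)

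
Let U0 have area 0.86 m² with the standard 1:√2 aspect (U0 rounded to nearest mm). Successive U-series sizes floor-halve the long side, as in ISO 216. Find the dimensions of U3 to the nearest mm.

Let U0's short side be w mm. w · w√2 = 0.86 m² = 860,000 mm², so w ≈ 779.8 mm and w√2 ≈ 1102.8 mm → U0 = 780 × 1103 mm.
U1: ⌊1103/2⌋ × 780 = 551 × 780 mm
U2: ⌊780/2⌋ × 551 = 390 × 551 mm
U3: ⌊551/2⌋ × 390 = 275 × 390 mm

275 × 390 mm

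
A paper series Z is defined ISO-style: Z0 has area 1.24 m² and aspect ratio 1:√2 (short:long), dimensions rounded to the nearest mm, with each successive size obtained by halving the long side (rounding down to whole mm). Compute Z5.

165 × 234 mm

Let Z0's short side be w mm. w · w√2 = 1.24 m² = 1,240,000 mm², so w ≈ 936.4 mm and w√2 ≈ 1324.2 mm → Z0 = 936 × 1324 mm.
Z1: ⌊1324/2⌋ × 936 = 662 × 936 mm
Z2: ⌊936/2⌋ × 662 = 468 × 662 mm
Z3: ⌊662/2⌋ × 468 = 331 × 468 mm
Z4: ⌊468/2⌋ × 331 = 234 × 331 mm
Z5: ⌊331/2⌋ × 234 = 165 × 234 mm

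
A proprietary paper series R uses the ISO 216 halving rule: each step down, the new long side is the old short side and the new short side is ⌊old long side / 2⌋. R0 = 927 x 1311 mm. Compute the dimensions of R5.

R1: ⌊1311/2⌋ × 927 = 655 × 927 mm
R2: ⌊927/2⌋ × 655 = 463 × 655 mm
R3: ⌊655/2⌋ × 463 = 327 × 463 mm
R4: ⌊463/2⌋ × 327 = 231 × 327 mm
R5: ⌊327/2⌋ × 231 = 163 × 231 mm

163 × 231 mm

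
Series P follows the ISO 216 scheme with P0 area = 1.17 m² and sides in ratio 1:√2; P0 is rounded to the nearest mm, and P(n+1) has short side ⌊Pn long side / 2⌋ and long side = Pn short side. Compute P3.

321 × 455 mm

Let P0's short side be w mm. w · w√2 = 1.17 m² = 1,170,000 mm², so w ≈ 909.6 mm and w√2 ≈ 1286.3 mm → P0 = 910 × 1286 mm.
P1: ⌊1286/2⌋ × 910 = 643 × 910 mm
P2: ⌊910/2⌋ × 643 = 455 × 643 mm
P3: ⌊643/2⌋ × 455 = 321 × 455 mm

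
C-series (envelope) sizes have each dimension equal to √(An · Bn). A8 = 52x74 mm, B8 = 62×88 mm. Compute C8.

Short side: √(52 · 62) = √3224 ≈ 56.8 → 57 mm
Long side: √(74 · 88) = √6512 ≈ 80.7 → 81 mm

57 × 81 mm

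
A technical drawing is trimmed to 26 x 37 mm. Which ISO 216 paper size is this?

A10 (26 × 37 mm)

Aspect ratio 37/26 ≈ 1.423 — close to the ISO √2 ≈ 1.414.
In the A-series (A0 area = 1 m²): A10 = 26 × 37 mm.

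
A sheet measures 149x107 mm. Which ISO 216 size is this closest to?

Aspect ratio 149/107 ≈ 1.393 (ISO target is √2 ≈ 1.414).
In the A-series (A0 area = 1 m²): A6 = 105 × 148 mm.
Off by 3 mm total — nearest standard size.

A6 (105 × 148 mm)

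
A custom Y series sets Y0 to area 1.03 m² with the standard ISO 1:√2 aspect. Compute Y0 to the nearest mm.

Let the short side be w mm. Then w · w√2 = 1.03 m² = 1,030,000 mm².
w² = 1,030,000/√2, so w ≈ 853.4 mm; long side = w√2 ≈ 1206.9 mm.

853 × 1207 mm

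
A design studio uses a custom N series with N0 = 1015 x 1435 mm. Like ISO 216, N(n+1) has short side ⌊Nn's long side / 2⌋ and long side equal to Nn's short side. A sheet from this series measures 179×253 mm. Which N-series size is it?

N0: 1015 × 1435 mm
N1: 717 × 1015 mm
N2: 507 × 717 mm
N3: 358 × 507 mm
N4: 253 × 358 mm
N5: 179 × 253 mm
N6: 126 × 179 mm
→ matches N5.

N5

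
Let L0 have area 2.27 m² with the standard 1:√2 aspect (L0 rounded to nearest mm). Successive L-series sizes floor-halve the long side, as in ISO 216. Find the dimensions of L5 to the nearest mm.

Let L0's short side be w mm. w · w√2 = 2.27 m² = 2,270,000 mm², so w ≈ 1266.9 mm and w√2 ≈ 1791.7 mm → L0 = 1267 × 1792 mm.
L1: ⌊1792/2⌋ × 1267 = 896 × 1267 mm
L2: ⌊1267/2⌋ × 896 = 633 × 896 mm
L3: ⌊896/2⌋ × 633 = 448 × 633 mm
L4: ⌊633/2⌋ × 448 = 316 × 448 mm
L5: ⌊448/2⌋ × 316 = 224 × 316 mm

224 × 316 mm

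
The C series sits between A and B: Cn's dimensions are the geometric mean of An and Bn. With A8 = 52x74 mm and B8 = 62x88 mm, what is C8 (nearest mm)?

57 × 81 mm

Short side: √(52 · 62) = √3224 ≈ 56.8 → 57 mm
Long side: √(74 · 88) = √6512 ≈ 80.7 → 81 mm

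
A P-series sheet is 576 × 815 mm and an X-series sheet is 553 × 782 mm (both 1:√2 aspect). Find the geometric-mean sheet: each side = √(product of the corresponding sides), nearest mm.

Short side: √(576 · 553) = √318528 ≈ 564.4 → 564 mm
Long side: √(815 · 782) = √637330 ≈ 798.3 → 798 mm

564 × 798 mm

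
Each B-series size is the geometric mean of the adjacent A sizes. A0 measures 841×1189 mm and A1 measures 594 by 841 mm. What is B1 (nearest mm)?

Short side: √(841 · 594) = √499554 ≈ 706.8 → 707 mm
Long side: √(1189 · 841) = √999949 ≈ 1000.0 → 1000 mm

707 × 1000 mm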